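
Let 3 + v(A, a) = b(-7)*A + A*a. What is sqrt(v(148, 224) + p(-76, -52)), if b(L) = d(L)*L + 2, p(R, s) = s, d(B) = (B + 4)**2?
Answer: sqrt(24069) ≈ 155.14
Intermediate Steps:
d(B) = (4 + B)**2
b(L) = 2 + L*(4 + L)**2 (b(L) = (4 + L)**2*L + 2 = L*(4 + L)**2 + 2 = 2 + L*(4 + L)**2)
v(A, a) = -3 - 61*A + A*a (v(A, a) = -3 + ((2 - 7*(4 - 7)**2)*A + A*a) = -3 + ((2 - 7*(-3)**2)*A + A*a) = -3 + ((2 - 7*9)*A + A*a) = -3 + ((2 - 63)*A + A*a) = -3 + (-61*A + A*a) = -3 - 61*A + A*a)
sqrt(v(148, 224) + p(-76, -52)) = sqrt((-3 - 61*148 + 148*224) - 52) = sqrt((-3 - 9028 + 33152) - 52) = sqrt(24121 - 52) = sqrt(24069)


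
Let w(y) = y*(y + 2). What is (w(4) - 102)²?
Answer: 6084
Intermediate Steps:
w(y) = y*(2 + y)
(w(4) - 102)² = (4*(2 + 4) - 102)² = (4*6 - 102)² = (24 - 102)² = (-78)² = 6084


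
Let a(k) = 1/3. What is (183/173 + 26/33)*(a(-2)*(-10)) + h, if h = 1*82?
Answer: 1299044/17127 ≈ 75.848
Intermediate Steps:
a(k) = 1/3
h = 82
(183/173 + 26/33)*(a(-2)*(-10)) + h = (183/173 + 26/33)*((1/3)*(-10)) + 82 = (183*(1/173) + 26*(1/33))*(-10/3) + 82 = (183/173 + 26/33)*(-10/3) + 82 = (10537/5709)*(-10/3) + 82 = -105370/17127 + 82 = 1299044/17127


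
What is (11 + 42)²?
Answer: 2809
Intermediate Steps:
(11 + 42)² = 53² = 2809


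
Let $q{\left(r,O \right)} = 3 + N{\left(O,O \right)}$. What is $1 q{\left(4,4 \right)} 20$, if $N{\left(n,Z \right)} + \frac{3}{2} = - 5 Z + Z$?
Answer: $-290$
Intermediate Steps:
$N{\left(n,Z \right)} = - \frac{3}{2} - 4 Z$ ($N{\left(n,Z \right)} = - \frac{3}{2} + \left(- 5 Z + Z\right) = - \frac{3}{2} - 4 Z$)
$q{\left(r,O \right)} = \frac{3}{2} - 4 O$ ($q{\left(r,O \right)} = 3 - \left(\frac{3}{2} + 4 O\right) = \frac{3}{2} - 4 O$)
$1 q{\left(4,4 \right)} 20 = 1 \left(\frac{3}{2} - 16\right) 20 = 1 \left(- \frac{29}{2}\right) 20 = \left(- \frac{29}{2}\right) 20 = -290$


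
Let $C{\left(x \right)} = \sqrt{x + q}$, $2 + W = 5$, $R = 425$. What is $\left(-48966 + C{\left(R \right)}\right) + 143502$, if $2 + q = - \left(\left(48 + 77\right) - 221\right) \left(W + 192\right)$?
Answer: $94536 + 3 \sqrt{2127} \approx 94674.0$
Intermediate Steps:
$W = 3$ ($W = -2 + 5 = 3$)
$q = 18718$ ($q = -2 - \left(\left(48 + 77\right) - 221\right) \left(3 + 192\right) = -2 - \left(125 - 221\right) 195 = -2 - \left(-96\right) 195 = -2 - -18720 = -2 + 18720 = 18718$)
$C{\left(x \right)} = \sqrt{18718 + x}$ ($C{\left(x \right)} = \sqrt{x + 18718} = \sqrt{18718 + x}$)
$\left(-48966 + C{\left(R \right)}\right) + 143502 = \left(-48966 + \sqrt{18718 + 425}\right) + 143502 = \left(-48966 + \sqrt{19143}\right) + 143502 = \left(-48966 + 3 \sqrt{2127}\right) + 143502 = 94536 + 3 \sqrt{2127}$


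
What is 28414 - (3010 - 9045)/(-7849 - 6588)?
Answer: 410206883/14437 ≈ 28414.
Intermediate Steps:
28414 - (3010 - 9045)/(-7849 - 6588) = 28414 - (-6035)/(-14437) = 28414 - (-6035)*(-1)/14437 = 28414 - 1*6035/14437 = 28414 - 6035/14437 = 410206883/14437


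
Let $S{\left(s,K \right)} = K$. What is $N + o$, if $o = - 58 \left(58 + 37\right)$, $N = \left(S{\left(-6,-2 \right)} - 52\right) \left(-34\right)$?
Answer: $-3674$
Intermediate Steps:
$N = 1836$ ($N = \left(-2 - 52\right) \left(-34\right) = \left(-54\right) \left(-34\right) = 1836$)
$o = -5510$ ($o = \left(-58\right) 95 = -5510$)
$N + o = 1836 - 5510 = -3674$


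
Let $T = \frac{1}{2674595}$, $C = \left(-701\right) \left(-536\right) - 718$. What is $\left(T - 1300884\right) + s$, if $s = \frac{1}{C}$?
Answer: $- \frac{26628863649400123}{20469821790} \approx -1.3009 \cdot 10^{6}$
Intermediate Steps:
$C = 375018$ ($C = 375736 - 718 = 375018$)
$T = \frac{1}{2674595} \approx 3.7389 \cdot 10^{-7}$
$s = \frac{1}{375018} \approx 2.6665 \cdot 10^{-6}$
$\left(T - 1300884\right) + s = \left(\frac{1}{2674595} - 1300884\right) + \frac{1}{375018} = - \frac{3479337841979}{2674595} + \frac{1}{375018} = - \frac{26628863649400123}{20469821790}$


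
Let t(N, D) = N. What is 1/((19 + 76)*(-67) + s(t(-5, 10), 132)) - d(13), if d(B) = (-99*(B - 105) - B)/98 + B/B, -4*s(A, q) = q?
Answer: -2100604/22393 ≈ -93.806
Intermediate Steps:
s(A, q) = -q/4
d(B) = 1499/14 - 50*B/49 (d(B) = (-99*(-105 + B) - B)*(1/98) + 1 = ((10395 - 99*B) - B)*(1/98) + 1 = (10395 - 100*B)*(1/98) + 1 = (1485/14 - 50*B/49) + 1 = 1499/14 - 50*B/49)
1/((19 + 76)*(-67) + s(t(-5, 10), 132)) - d(13) = 1/((19 + 76)*(-67) - ¼*132) - (1499/14 - 50/49*13) = 1/(95*(-67) - 33) - (1499/14 - 650/49) = 1/(-6365 - 33) - 1*9193/98 = 1/(-6398) - 9193/98 = -1/6398 - 9193/98 = -2100604/22393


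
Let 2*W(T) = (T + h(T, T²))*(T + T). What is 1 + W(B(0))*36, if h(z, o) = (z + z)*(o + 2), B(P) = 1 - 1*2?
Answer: 253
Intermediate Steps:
B(P) = -1 (B(P) = 1 - 2 = -1)
h(z, o) = 2*z*(2 + o) (h(z, o) = (2*z)*(2 + o) = 2*z*(2 + o))
W(T) = T*(T + 2*T*(2 + T²)) (W(T) = ((T + 2*T*(2 + T²))*(T + T))/2 = ((T + 2*T*(2 + T²))*(2*T))/2 = (2*T*(T + 2*T*(2 + T²)))/2 = T*(T + 2*T*(2 + T²)))
1 + W(B(0))*36 = 1 + ((-1)²*(5 + 2*(-1)²))*36 = 1 + (1*(5 + 2*1))*36 = 1 + (1*(5 + 2))*36 = 1 + (1*7)*36 = 1 + 7*36 = 1 + 252 = 253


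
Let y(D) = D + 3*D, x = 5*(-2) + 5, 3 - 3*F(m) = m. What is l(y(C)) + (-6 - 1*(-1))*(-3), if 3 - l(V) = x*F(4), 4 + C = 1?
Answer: 49/3 ≈ 16.333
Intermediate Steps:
F(m) = 1 - m/3
C = -3 (C = -4 + 1 = -3)
x = -5 (x = -10 + 5 = -5)
y(D) = 4*D
l(V) = 4/3 (l(V) = 3 - (-5)*(1 - ⅓*4) = 3 - (-5)*(1 - 4/3) = 3 - (-5)*(-1)/3 = 3 - 1*5/3 = 3 - 5/3 = 4/3)
l(y(C)) + (-6 - 1*(-1))*(-3) = 4/3 + (-6 - 1*(-1))*(-3) = 4/3 + (-6 + 1)*(-3) = 4/3 - 5*(-3) = 4/3 + 15 = 49/3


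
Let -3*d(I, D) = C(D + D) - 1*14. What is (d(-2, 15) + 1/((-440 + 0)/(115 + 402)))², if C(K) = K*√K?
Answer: 43375561/14400 - 419*√30/6 ≈ 2629.7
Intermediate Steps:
C(K) = K^(3/2)
d(I, D) = 14/3 - 2*√2*D^(3/2)/3 (d(I, D) = -((D + D)^(3/2) - 1*14)/3 = -((2*D)^(3/2) - 14)/3 = -(2*√2*D^(3/2) - 14)/3 = -(-14 + 2*√2*D^(3/2))/3 = 14/3 - 2*√2*D^(3/2)/3)
(d(-2, 15) + 1/((-440 + 0)/(115 + 402)))² = ((14/3 - 2*√2*15^(3/2)/3) + 1/((-440 + 0)/(115 + 402)))² = ((14/3 - 2*√2*15*√15/3) + 1/(-440/517))² = ((14/3 - 10*√30) + 1/(-440*1/517))² = ((14/3 - 10*√30) + 1/(-40/47))² = ((14/3 - 10*√30) - 47/40)² = (419/120 - 10*√30)²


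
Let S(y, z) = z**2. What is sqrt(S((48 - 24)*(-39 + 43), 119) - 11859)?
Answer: sqrt(2302) ≈ 47.979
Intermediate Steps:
sqrt(S((48 - 24)*(-39 + 43), 119) - 11859) = sqrt(119**2 - 11859) = sqrt(14161 - 11859) = sqrt(2302)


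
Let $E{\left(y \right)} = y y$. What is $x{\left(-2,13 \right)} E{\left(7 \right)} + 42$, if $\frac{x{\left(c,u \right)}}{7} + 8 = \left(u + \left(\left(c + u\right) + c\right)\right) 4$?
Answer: $27482$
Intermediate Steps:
$E{\left(y \right)} = y^{2}$
$x{\left(c,u \right)} = -56 + 56 c + 56 u$ ($x{\left(c,u \right)} = -56 + 7 \left(u + \left(\left(c + u\right) + c\right)\right) 4 = -56 + 7 \left(u + \left(u + 2 c\right)\right) 4 = -56 + 7 \left(2 c + 2 u\right) 4 = -56 + 7 \left(8 c + 8 u\right) = -56 + \left(56 c + 56 u\right) = -56 + 56 c + 56 u$)
$x{\left(-2,13 \right)} E{\left(7 \right)} + 42 = \left(-56 + 56 \left(-2\right) + 56 \cdot 13\right) 7^{2} + 42 = \left(-56 - 112 + 728\right) 49 + 42 = 560 \cdot 49 + 42 = 27440 + 42 = 27482$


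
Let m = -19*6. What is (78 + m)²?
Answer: 1296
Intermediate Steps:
m = -114
(78 + m)² = (78 - 114)² = (-36)² = 1296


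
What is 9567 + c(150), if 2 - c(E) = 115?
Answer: 9454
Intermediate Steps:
c(E) = -113 (c(E) = 2 - 1*115 = 2 - 115 = -113)
9567 + c(150) = 9567 - 113 = 9454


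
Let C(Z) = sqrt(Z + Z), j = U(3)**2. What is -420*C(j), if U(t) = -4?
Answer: -1680*sqrt(2) ≈ -2375.9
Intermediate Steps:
j = 16 (j = (-4)**2 = 16)
C(Z) = sqrt(2)*sqrt(Z) (C(Z) = sqrt(2*Z) = sqrt(2)*sqrt(Z))
-420*C(j) = -420*sqrt(2)*sqrt(16) = -420*sqrt(2)*4 = -1680*sqrt(2)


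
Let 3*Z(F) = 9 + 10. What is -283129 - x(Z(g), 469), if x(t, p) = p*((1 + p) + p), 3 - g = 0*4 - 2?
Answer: -723520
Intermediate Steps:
g = 5 (g = 3 - (0*4 - 2) = 3 - (0 - 2) = 3 - 1*(-2) = 3 + 2 = 5)
Z(F) = 19/3 (Z(F) = (9 + 10)/3 = (⅓)*19 = 19/3)
x(t, p) = p*(1 + 2*p)
-283129 - x(Z(g), 469) = -283129 - 469*(1 + 2*469) = -283129 - 469*(1 + 938) = -283129 - 469*939 = -283129 - 1*440391 = -283129 - 440391 = -723520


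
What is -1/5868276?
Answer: -1/5868276 ≈ -1.7041e-7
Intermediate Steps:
-1/5868276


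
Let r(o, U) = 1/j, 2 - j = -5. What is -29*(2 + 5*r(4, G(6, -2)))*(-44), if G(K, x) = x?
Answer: 24244/7 ≈ 3463.4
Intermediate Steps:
j = 7 (j = 2 - 1*(-5) = 2 + 5 = 7)
r(o, U) = ⅐ (r(o, U) = 1/7 = ⅐)
-29*(2 + 5*r(4, G(6, -2)))*(-44) = -29*(2 + 5*(⅐))*(-44) = -29*(2 + 5/7)*(-44) = -29*19/7*(-44) = -551/7*(-44) = 24244/7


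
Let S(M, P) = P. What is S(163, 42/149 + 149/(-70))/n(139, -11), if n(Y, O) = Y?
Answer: -19261/1449770 ≈ -0.013286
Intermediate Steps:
S(163, 42/149 + 149/(-70))/n(139, -11) = (42/149 + 149/(-70))/139 = (42*(1/149) + 149*(-1/70))*(1/139) = (42/149 - 149/70)*(1/139) = -19261/10430*1/139 = -19261/1449770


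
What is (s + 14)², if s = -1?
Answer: 169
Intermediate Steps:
(s + 14)² = (-1 + 14)² = 13² = 169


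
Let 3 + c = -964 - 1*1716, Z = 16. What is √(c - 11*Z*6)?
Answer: I*√3739 ≈ 61.147*I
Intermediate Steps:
c = -2683 (c = -3 + (-964 - 1*1716) = -3 + (-964 - 1716) = -3 - 2680 = -2683)
√(c - 11*Z*6) = √(-2683 - 11*16*6) = √(-2683 - 176*6) = √(-2683 - 1056) = √(-3739) = I*√3739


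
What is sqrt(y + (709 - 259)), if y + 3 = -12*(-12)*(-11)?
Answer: I*sqrt(1137) ≈ 33.719*I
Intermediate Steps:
y = -1587 (y = -3 - 12*(-12)*(-11) = -3 + 144*(-11) = -3 - 1584 = -1587)
sqrt(y + (709 - 259)) = sqrt(-1587 + (709 - 259)) = sqrt(-1587 + 450) = sqrt(-1137) = I*sqrt(1137)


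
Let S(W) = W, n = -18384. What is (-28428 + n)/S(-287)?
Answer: 46812/287 ≈ 163.11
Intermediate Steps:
(-28428 + n)/S(-287) = (-28428 - 18384)/(-287) = -46812*(-1/287) = 46812/287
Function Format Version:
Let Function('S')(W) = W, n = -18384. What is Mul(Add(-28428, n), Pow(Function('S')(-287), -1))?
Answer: Rational(46812, 287) ≈ 163.11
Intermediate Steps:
Mul(Add(-28428, n), Pow(Function('S')(-287), -1)) = Mul(Add(-28428, -18384), Pow(-287, -1)) = Mul(-46812, Rational(-1, 287)) = Rational(46812, 287)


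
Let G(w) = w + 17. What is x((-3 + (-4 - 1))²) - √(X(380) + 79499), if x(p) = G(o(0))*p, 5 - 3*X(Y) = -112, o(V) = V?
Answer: 1088 - √79538 ≈ 805.98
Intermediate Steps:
X(Y) = 39 (X(Y) = 5/3 - ⅓*(-112) = 5/3 + 112/3 = 39)
G(w) = 17 + w
x(p) = 17*p (x(p) = (17 + 0)*p = 17*p)
x((-3 + (-4 - 1))²) - √(X(380) + 79499) = 17*(-3 + (-4 - 1))² - √(39 + 79499) = 17*(-3 - 5)² - √79538 = 17*(-8)² - √79538 = 17*64 - √79538 = 1088 - √79538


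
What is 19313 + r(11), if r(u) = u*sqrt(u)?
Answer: 19313 + 11*sqrt(11) ≈ 19349.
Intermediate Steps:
r(u) = u**(3/2)
19313 + r(11) = 19313 + 11**(3/2) = 19313 + 11*sqrt(11)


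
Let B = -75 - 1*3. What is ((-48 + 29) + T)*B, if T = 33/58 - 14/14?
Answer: 43953/29 ≈ 1515.6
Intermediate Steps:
T = -25/58 (T = 33*(1/58) - 14*1/14 = 33/58 - 1 = -25/58 ≈ -0.43103)
B = -78 (B = -75 - 3 = -78)
((-48 + 29) + T)*B = ((-48 + 29) - 25/58)*(-78) = (-19 - 25/58)*(-78) = -1127/58*(-78) = 43953/29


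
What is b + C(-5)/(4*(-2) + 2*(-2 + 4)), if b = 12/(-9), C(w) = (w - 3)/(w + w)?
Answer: -23/15 ≈ -1.5333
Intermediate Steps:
C(w) = (-3 + w)/(2*w) (C(w) = (-3 + w)/((2*w)) = (-3 + w)*(1/(2*w)) = (-3 + w)/(2*w))
b = -4/3 (b = 12*(-⅑) = -4/3 ≈ -1.3333)
b + C(-5)/(4*(-2) + 2*(-2 + 4)) = -4/3 + ((½)*(-3 - 5)/(-5))/(4*(-2) + 2*(-2 + 4)) = -4/3 + ((½)*(-⅕)*(-8))/(-8 + 2*2) = -4/3 + (⅘)/(-8 + 4) = -4/3 + (⅘)/(-4) = -4/3 - ¼*⅘ = -4/3 - ⅕ = -23/15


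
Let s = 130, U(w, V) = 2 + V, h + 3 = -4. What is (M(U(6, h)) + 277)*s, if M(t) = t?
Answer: 35360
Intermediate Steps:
h = -7 (h = -3 - 4 = -7)
(M(U(6, h)) + 277)*s = ((2 - 7) + 277)*130 = (-5 + 277)*130 = 272*130 = 35360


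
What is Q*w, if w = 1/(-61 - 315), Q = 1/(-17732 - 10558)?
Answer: 1/10637040 ≈ 9.4011e-8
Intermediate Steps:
Q = -1/28290 (Q = 1/(-28290) = -1/28290 ≈ -3.5348e-5)
w = -1/376 (w = 1/(-376) = -1/376 ≈ -0.0026596)
Q*w = -1/28290*(-1/376) = 1/10637040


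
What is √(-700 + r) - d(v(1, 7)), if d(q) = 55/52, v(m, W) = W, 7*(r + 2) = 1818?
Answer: -55/52 + 6*I*√602/7 ≈ -1.0577 + 21.031*I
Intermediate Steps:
r = 1804/7 (r = -2 + (⅐)*1818 = -2 + 1818/7 = 1804/7 ≈ 257.71)
d(q) = 55/52 (d(q) = 55*(1/52) = 55/52)
√(-700 + r) - d(v(1, 7)) = √(-700 + 1804/7) - 1*55/52 = √(-3096/7) - 55/52 = 6*I*√602/7 - 55/52 = -55/52 + 6*I*√602/7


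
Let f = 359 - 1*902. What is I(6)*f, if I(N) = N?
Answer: -3258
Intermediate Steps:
f = -543 (f = 359 - 902 = -543)
I(6)*f = 6*(-543) = -3258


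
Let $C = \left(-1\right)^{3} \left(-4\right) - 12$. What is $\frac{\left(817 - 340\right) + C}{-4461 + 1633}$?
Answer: $- \frac{67}{404} \approx -0.16584$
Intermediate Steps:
$C = -8$ ($C = \left(-1\right) \left(-4\right) - 12 = 4 - 12 = -8$)
$\frac{\left(817 - 340\right) + C}{-4461 + 1633} = \frac{\left(817 - 340\right) - 8}{-4461 + 1633} = \frac{\left(817 - 340\right) - 8}{-2828} = \left(477 - 8\right) \left(- \frac{1}{2828}\right) = 469 \left(- \frac{1}{2828}\right) = - \frac{67}{404}$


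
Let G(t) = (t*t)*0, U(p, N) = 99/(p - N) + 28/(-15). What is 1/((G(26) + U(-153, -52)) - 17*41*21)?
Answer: -1515/22179368 ≈ -6.8307e-5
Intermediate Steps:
U(p, N) = -28/15 + 99/(p - N) (U(p, N) = 99/(p - N) + 28*(-1/15) = 99/(p - N) - 28/15 = -28/15 + 99/(p - N))
G(t) = 0 (G(t) = t²*0 = 0)
1/((G(26) + U(-153, -52)) - 17*41*21) = 1/((0 + (-1485 - 28*(-52) + 28*(-153))/(15*(-52 - 1*(-153)))) - 17*41*21) = 1/((0 + (-1485 + 1456 - 4284)/(15*(-52 + 153))) - 697*21) = 1/((0 + (1/15)*(-4313)/101) - 14637) = 1/((0 + (1/15)*(1/101)*(-4313)) - 14637) = 1/((0 - 4313/1515) - 14637) = 1/(-4313/1515 - 14637) = 1/(-22179368/1515) = -1515/22179368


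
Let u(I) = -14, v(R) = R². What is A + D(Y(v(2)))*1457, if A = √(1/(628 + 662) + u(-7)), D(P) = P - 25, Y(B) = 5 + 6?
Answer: -20398 + I*√23296110/1290 ≈ -20398.0 + 3.7416*I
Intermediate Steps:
Y(B) = 11
D(P) = -25 + P
A = I*√23296110/1290 (A = √(1/(628 + 662) - 14) = √(1/1290 - 14) = √(-18059/1290) = I*√23296110/1290 ≈ 3.7416*I)
A + D(Y(v(2)))*1457 = I*√23296110/1290 + (-25 + 11)*1457 = I*√23296110/1290 - 14*1457 = I*√23296110/1290 - 20398 = -20398 + I*√23296110/1290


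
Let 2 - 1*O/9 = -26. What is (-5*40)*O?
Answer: -50400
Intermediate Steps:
O = 252 (O = 18 - 9*(-26) = 18 + 234 = 252)
(-5*40)*O = -5*40*252 = -200*252 = -50400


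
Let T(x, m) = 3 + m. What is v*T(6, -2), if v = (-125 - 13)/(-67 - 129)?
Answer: 69/98 ≈ 0.70408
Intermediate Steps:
v = 69/98 (v = -138/(-196) = -138*(-1/196) = 69/98 ≈ 0.70408)
v*T(6, -2) = 69*(3 - 2)/98 = (69/98)*1 = 69/98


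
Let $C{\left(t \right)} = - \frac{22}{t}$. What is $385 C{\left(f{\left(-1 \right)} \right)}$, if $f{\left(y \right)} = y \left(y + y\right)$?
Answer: $-4235$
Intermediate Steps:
$f{\left(y \right)} = 2 y^{2}$ ($f{\left(y \right)} = y 2 y = 2 y^{2}$)
$385 C{\left(f{\left(-1 \right)} \right)} = 385 \left(- \frac{22}{2 \left(-1\right)^{2}}\right) = 385 \left(- \frac{22}{2 \cdot 1}\right) = 385 \left(- \frac{22}{2}\right) = 385 \left(\left(-22\right) \frac{1}{2}\right) = 385 \left(-11\right) = -4235$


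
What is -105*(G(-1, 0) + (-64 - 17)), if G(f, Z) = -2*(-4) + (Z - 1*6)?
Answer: 8295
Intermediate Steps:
G(f, Z) = 2 + Z (G(f, Z) = 8 + (Z - 6) = 8 + (-6 + Z) = 2 + Z)
-105*(G(-1, 0) + (-64 - 17)) = -105*((2 + 0) + (-64 - 17)) = -105*(2 - 81) = -105*(-79) = 8295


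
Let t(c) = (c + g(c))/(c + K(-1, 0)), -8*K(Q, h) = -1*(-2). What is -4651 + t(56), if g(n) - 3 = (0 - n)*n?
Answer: -1049481/223 ≈ -4706.2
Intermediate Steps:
g(n) = 3 - n**2 (g(n) = 3 + (0 - n)*n = 3 + (-n)*n = 3 - n**2)
K(Q, h) = -1/4 (K(Q, h) = -(-1)*(-2)/8 = -1/8*2 = -1/4)
t(c) = (3 + c - c**2)/(-1/4 + c) (t(c) = (c + (3 - c**2))/(c - 1/4) = (3 + c - c**2)/(-1/4 + c))
-4651 + t(56) = -4651 + 4*(3 + 56 - 1*56**2)/(-1 + 4*56) = -4651 + 4*(3 + 56 - 1*3136)/(-1 + 224) = -4651 + 4*(3 + 56 - 3136)/223 = -4651 + 4*(1/223)*(-3077) = -4651 - 12308/223 = -1049481/223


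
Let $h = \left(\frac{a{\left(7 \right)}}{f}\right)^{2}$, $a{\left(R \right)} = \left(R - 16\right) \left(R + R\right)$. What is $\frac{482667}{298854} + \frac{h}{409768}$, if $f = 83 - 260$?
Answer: $\frac{14343289546679}{8880959692509} \approx 1.6151$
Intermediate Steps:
$a{\left(R \right)} = 2 R \left(-16 + R\right)$ ($a{\left(R \right)} = \left(-16 + R\right) 2 R = 2 R \left(-16 + R\right)$)
$f = -177$ ($f = 83 - 260 = -177$)
$h = \frac{1764}{3481}$ ($h = \left(\frac{2 \cdot 7 \left(-16 + 7\right)}{-177}\right)^{2} = \left(2 \cdot 7 \left(-9\right) \left(- \frac{1}{177}\right)\right)^{2} = \left(\left(-126\right) \left(- \frac{1}{177}\right)\right)^{2} = \left(\frac{42}{59}\right)^{2} = \frac{1764}{3481} \approx 0.50675$)
$\frac{482667}{298854} + \frac{h}{409768} = \frac{482667}{298854} + \frac{1764}{3481 \cdot 409768} = 482667 \cdot \frac{1}{298854} + \frac{1764}{3481} \cdot \frac{1}{409768} = \frac{160889}{99618} + \frac{441}{356600602} = \frac{14343289546679}{8880959692509}$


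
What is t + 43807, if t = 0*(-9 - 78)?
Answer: 43807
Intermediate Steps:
t = 0 (t = 0*(-87) = 0)
t + 43807 = 0 + 43807 = 43807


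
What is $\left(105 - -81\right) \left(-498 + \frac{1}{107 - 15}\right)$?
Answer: $- \frac{4260795}{46} \approx -92626.0$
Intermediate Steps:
$\left(105 - -81\right) \left(-498 + \frac{1}{107 - 15}\right) = \left(105 + 81\right) \left(-498 + \frac{1}{92}\right) = 186 \left(-498 + \frac{1}{92}\right) = 186 \left(- \frac{45815}{92}\right) = - \frac{4260795}{46}$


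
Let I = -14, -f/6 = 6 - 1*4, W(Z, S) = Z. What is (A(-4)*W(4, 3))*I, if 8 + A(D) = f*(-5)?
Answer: -2912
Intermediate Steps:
f = -12 (f = -6*(6 - 1*4) = -6*(6 - 4) = -6*2 = -12)
A(D) = 52 (A(D) = -8 - 12*(-5) = -8 + 60 = 52)
(A(-4)*W(4, 3))*I = (52*4)*(-14) = 208*(-14) = -2912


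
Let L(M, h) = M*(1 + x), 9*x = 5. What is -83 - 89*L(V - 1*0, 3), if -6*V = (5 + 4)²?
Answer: 1786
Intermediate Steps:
x = 5/9 (x = (⅑)*5 = 5/9 ≈ 0.55556)
V = -27/2 (V = -(5 + 4)²/6 = -⅙*9² = -⅙*81 = -27/2 ≈ -13.500)
L(M, h) = 14*M/9 (L(M, h) = M*(1 + 5/9) = M*(14/9) = 14*M/9)
-83 - 89*L(V - 1*0, 3) = -83 - 1246*(-27/2 - 1*0)/9 = -83 - 1246*(-27/2 + 0)/9 = -83 - 1246*(-27)/(9*2) = -83 - 89*(-21) = -83 + 1869 = 1786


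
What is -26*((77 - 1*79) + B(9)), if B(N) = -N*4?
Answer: 988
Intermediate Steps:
B(N) = -4*N
-26*((77 - 1*79) + B(9)) = -26*((77 - 1*79) - 4*9) = -26*((77 - 79) - 36) = -26*(-2 - 36) = -26*(-38) = 988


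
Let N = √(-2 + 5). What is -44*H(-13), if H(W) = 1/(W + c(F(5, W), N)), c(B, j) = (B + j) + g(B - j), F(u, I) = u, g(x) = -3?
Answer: 242/59 + 22*√3/59 ≈ 4.7475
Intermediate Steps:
N = √3 ≈ 1.7320
c(B, j) = -3 + B + j (c(B, j) = (B + j) - 3 = -3 + B + j)
H(W) = 1/(2 + W + √3) (H(W) = 1/(W + (-3 + 5 + √3)) = 1/(W + (2 + √3)) = 1/(2 + W + √3))
-44*H(-13) = -44/(2 - 13 + √3) = -44/(-11 + √3)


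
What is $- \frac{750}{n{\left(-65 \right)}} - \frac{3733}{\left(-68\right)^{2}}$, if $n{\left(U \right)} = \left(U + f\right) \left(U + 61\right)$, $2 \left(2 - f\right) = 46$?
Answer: $- \frac{594019}{198832} \approx -2.9875$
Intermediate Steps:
$f = -21$ ($f = 2 - 23 = -21$)
$n{\left(U \right)} = \left(-21 + U\right) \left(61 + U\right)$ ($n{\left(U \right)} = \left(U - 21\right) \left(U + 61\right) = \left(-21 + U\right) \left(61 + U\right)$)
$- \frac{750}{n{\left(-65 \right)}} - \frac{3733}{\left(-68\right)^{2}} = - \frac{750}{-1281 + \left(-65\right)^{2} + 40 \left(-65\right)} - \frac{3733}{\left(-68\right)^{2}} = - \frac{750}{-1281 + 4225 - 2600} - \frac{3733}{4624} = - \frac{750}{344} - \frac{3733}{4624} = \left(-750\right) \frac{1}{344} - \frac{3733}{4624} = - \frac{375}{172} - \frac{3733}{4624} = - \frac{594019}{198832}$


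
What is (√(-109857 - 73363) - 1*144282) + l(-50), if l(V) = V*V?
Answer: -141782 + 2*I*√45805 ≈ -1.4178e+5 + 428.04*I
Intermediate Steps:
l(V) = V²
(√(-109857 - 73363) - 1*144282) + l(-50) = (√(-109857 - 73363) - 1*144282) + (-50)² = (√(-183220) - 144282) + 2500 = (2*I*√45805 - 144282) + 2500 = (-144282 + 2*I*√45805) + 2500 = -141782 + 2*I*√45805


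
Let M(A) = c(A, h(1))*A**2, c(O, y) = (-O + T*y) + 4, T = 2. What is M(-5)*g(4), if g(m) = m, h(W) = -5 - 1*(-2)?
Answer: 300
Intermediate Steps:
h(W) = -3 (h(W) = -5 + 2 = -3)
c(O, y) = 4 - O + 2*y (c(O, y) = (-O + 2*y) + 4 = 4 - O + 2*y)
M(A) = A**2*(-2 - A) (M(A) = (4 - A + 2*(-3))*A**2 = (4 - A - 6)*A**2 = (-2 - A)*A**2 = A**2*(-2 - A))
M(-5)*g(4) = ((-5)**2*(-2 - 1*(-5)))*4 = (25*(-2 + 5))*4 = (25*3)*4 = 75*4 = 300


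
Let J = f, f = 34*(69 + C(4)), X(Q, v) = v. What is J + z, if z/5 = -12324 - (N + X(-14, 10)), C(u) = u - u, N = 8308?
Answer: -100864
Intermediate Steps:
C(u) = 0
f = 2346 (f = 34*(69 + 0) = 34*69 = 2346)
z = -103210 (z = 5*(-12324 - (8308 + 10)) = 5*(-12324 - 1*8318) = 5*(-12324 - 8318) = 5*(-20642) = -103210)
J = 2346
J + z = 2346 - 103210 = -100864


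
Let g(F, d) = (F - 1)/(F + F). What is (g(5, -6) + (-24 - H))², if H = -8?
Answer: 6084/25 ≈ 243.36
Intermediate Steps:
g(F, d) = (-1 + F)/(2*F) (g(F, d) = (-1 + F)/((2*F)) = (-1 + F)*(1/(2*F)) = (-1 + F)/(2*F))
(g(5, -6) + (-24 - H))² = ((½)*(-1 + 5)/5 + (-24 - 1*(-8)))² = ((½)*(⅕)*4 + (-24 + 8))² = (⅖ - 16)² = (-78/5)² = 6084/25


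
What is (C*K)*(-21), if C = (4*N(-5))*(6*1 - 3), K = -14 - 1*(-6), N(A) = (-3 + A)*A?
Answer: 80640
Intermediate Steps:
N(A) = A*(-3 + A)
K = -8 (K = -14 + 6 = -8)
C = 480 (C = (4*(-5*(-3 - 5)))*(6*1 - 3) = (4*(-5*(-8)))*(6 - 3) = (4*40)*3 = 160*3 = 480)
(C*K)*(-21) = (480*(-8))*(-21) = -3840*(-21) = 80640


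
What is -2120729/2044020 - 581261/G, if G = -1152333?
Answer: -418558967179/785130566220 ≈ -0.53311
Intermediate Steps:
-2120729/2044020 - 581261/G = -2120729/2044020 - 581261/(-1152333) = -2120729*1/2044020 - 581261*(-1/1152333) = -2120729/2044020 + 581261/1152333 = -418558967179/785130566220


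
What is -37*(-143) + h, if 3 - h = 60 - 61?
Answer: 5295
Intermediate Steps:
h = 4 (h = 3 - (60 - 61) = 3 - 1*(-1) = 3 + 1 = 4)
-37*(-143) + h = -37*(-143) + 4 = 5291 + 4 = 5295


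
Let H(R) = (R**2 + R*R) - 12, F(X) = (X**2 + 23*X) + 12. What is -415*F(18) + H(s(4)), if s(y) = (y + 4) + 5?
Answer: -310924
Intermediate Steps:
s(y) = 9 + y (s(y) = (4 + y) + 5 = 9 + y)
F(X) = 12 + X**2 + 23*X
H(R) = -12 + 2*R**2 (H(R) = (R**2 + R**2) - 12 = 2*R**2 - 12 = -12 + 2*R**2)
-415*F(18) + H(s(4)) = -415*(12 + 18**2 + 23*18) + (-12 + 2*(9 + 4)**2) = -415*(12 + 324 + 414) + (-12 + 2*13**2) = -415*750 + (-12 + 2*169) = -311250 + (-12 + 338) = -311250 + 326 = -310924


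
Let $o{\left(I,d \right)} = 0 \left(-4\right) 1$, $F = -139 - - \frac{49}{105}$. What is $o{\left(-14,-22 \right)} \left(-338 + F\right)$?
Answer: $0$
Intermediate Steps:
$F = - \frac{2078}{15}$ ($F = -139 - \left(-49\right) \frac{1}{105} = -139 - - \frac{7}{15} = -139 + \frac{7}{15} = - \frac{2078}{15} \approx -138.53$)
$o{\left(I,d \right)} = 0$ ($o{\left(I,d \right)} = 0 \cdot 1 = 0$)
$o{\left(-14,-22 \right)} \left(-338 + F\right) = 0 \left(-338 - \frac{2078}{15}\right) = 0 \left(- \frac{7148}{15}\right) = 0$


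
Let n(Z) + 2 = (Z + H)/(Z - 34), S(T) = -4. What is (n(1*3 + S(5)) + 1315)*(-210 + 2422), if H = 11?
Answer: 2903724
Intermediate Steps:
n(Z) = -2 + (11 + Z)/(-34 + Z) (n(Z) = -2 + (Z + 11)/(Z - 34) = -2 + (11 + Z)/(-34 + Z))
(n(1*3 + S(5)) + 1315)*(-210 + 2422) = ((79 - (1*3 - 4))/(-34 + (1*3 - 4)) + 1315)*(-210 + 2422) = ((79 - (3 - 4))/(-34 + (3 - 4)) + 1315)*2212 = ((79 - 1*(-1))/(-34 - 1) + 1315)*2212 = ((79 + 1)/(-35) + 1315)*2212 = (-1/35*80 + 1315)*2212 = (-16/7 + 1315)*2212 = (9189/7)*2212 = 2903724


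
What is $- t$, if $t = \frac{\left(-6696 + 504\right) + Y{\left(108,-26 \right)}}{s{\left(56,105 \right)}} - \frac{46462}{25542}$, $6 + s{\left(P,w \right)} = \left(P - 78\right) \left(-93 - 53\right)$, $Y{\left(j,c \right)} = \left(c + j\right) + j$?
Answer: $\frac{75565064}{20471913} \approx 3.6912$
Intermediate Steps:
$Y{\left(j,c \right)} = c + 2 j$
$s{\left(P,w \right)} = 11382 - 146 P$ ($s{\left(P,w \right)} = -6 + \left(P - 78\right) \left(-93 - 53\right) = -6 + \left(-78 + P\right) \left(-146\right) = -6 - \left(-11388 + 146 P\right) = 11382 - 146 P$)
$t = - \frac{75565064}{20471913}$ ($t = \frac{\left(-6696 + 504\right) + \left(-26 + 2 \cdot 108\right)}{11382 - 8176} - \frac{46462}{25542} = \frac{-6192 + \left(-26 + 216\right)}{11382 - 8176} - \frac{23231}{12771} = \frac{-6192 + 190}{3206} - \frac{23231}{12771} = \left(-6002\right) \frac{1}{3206} - \frac{23231}{12771} = - \frac{3001}{1603} - \frac{23231}{12771} = - \frac{75565064}{20471913} \approx -3.6912$)
$- t = \left(-1\right) \left(- \frac{75565064}{20471913}\right) = \frac{75565064}{20471913}$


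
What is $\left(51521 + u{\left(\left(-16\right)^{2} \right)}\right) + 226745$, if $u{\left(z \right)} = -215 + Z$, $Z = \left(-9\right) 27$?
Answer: $277808$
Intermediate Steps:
$Z = -243$
$u{\left(z \right)} = -458$ ($u{\left(z \right)} = -215 - 243 = -458$)
$\left(51521 + u{\left(\left(-16\right)^{2} \right)}\right) + 226745 = \left(51521 - 458\right) + 226745 = 51063 + 226745 = 277808$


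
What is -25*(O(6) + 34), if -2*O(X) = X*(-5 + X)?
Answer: -775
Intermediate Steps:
O(X) = -X*(-5 + X)/2
-25*(O(6) + 34) = -25*((½)*6*(5 - 1*6) + 34) = -25*((½)*6*(5 - 6) + 34) = -25*((½)*6*(-1) + 34) = -25*(-3 + 34) = -25*31 = -775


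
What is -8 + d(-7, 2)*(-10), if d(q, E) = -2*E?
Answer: 32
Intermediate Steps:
-8 + d(-7, 2)*(-10) = -8 - 2*2*(-10) = -8 - 4*(-10) = -8 + 40 = 32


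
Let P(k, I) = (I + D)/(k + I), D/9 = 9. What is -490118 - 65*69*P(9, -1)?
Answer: -534968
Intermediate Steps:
D = 81 (D = 9*9 = 81)
P(k, I) = (81 + I)/(I + k) (P(k, I) = (I + 81)/(k + I) = (81 + I)/(I + k))
-490118 - 65*69*P(9, -1) = -490118 - 65*69*(81 - 1)/(-1 + 9) = -490118 - 4485*80/8 = -490118 - 4485*(⅛)*80 = -490118 - 4485*10 = -490118 - 1*44850 = -490118 - 44850 = -534968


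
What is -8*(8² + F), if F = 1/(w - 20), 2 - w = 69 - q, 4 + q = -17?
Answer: -13822/27 ≈ -511.93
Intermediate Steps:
q = -21 (q = -4 - 17 = -21)
w = -88 (w = 2 - (69 - 1*(-21)) = 2 - (69 + 21) = 2 - 1*90 = 2 - 90 = -88)
F = -1/108 (F = 1/(-88 - 20) = 1/(-108) = -1/108 ≈ -0.0092593)
-8*(8² + F) = -8*(8² - 1/108) = -8*(64 - 1/108) = -8*6911/108 = -13822/27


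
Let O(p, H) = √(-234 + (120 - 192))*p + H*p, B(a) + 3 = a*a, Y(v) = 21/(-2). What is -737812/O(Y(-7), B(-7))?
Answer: 33939352/25431 - 737812*I*√34/8477 ≈ 1334.6 - 507.51*I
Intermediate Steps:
Y(v) = -21/2 (Y(v) = 21*(-½) = -21/2)
B(a) = -3 + a² (B(a) = -3 + a*a = -3 + a²)
O(p, H) = H*p + 3*I*p*√34 (O(p, H) = √(-234 - 72)*p + H*p = √(-306)*p + H*p = (3*I*√34)*p + H*p = 3*I*p*√34 + H*p = H*p + 3*I*p*√34)
-737812/O(Y(-7), B(-7)) = -737812*(-2/(21*((-3 + (-7)²) + 3*I*√34))) = -737812*(-2/(21*((-3 + 49) + 3*I*√34))) = -737812*(-2/(21*(46 + 3*I*√34))) = -737812/(-483 - 63*I*√34/2)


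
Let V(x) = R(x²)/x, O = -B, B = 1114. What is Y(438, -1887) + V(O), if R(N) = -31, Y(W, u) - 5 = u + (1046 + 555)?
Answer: -313003/1114 ≈ -280.97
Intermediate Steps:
Y(W, u) = 1606 + u (Y(W, u) = 5 + (u + (1046 + 555)) = 5 + (u + 1601) = 5 + (1601 + u) = 1606 + u)
O = -1114 (O = -1*1114 = -1114)
V(x) = -31/x
Y(438, -1887) + V(O) = (1606 - 1887) - 31/(-1114) = -281 - 31*(-1/1114) = -281 + 31/1114 = -313003/1114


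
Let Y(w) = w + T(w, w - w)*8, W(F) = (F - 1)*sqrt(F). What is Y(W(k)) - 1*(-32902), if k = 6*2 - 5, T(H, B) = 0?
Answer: 32902 + 6*sqrt(7) ≈ 32918.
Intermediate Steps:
k = 7 (k = 12 - 5 = 7)
W(F) = sqrt(F)*(-1 + F) (W(F) = (-1 + F)*sqrt(F) = sqrt(F)*(-1 + F))
Y(w) = w (Y(w) = w + 0*8 = w + 0 = w)
Y(W(k)) - 1*(-32902) = sqrt(7)*(-1 + 7) - 1*(-32902) = sqrt(7)*6 + 32902 = 6*sqrt(7) + 32902 = 32902 + 6*sqrt(7)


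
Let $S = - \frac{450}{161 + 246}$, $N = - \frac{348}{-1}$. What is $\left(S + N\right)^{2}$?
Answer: $\frac{19933486596}{165649} \approx 1.2034 \cdot 10^{5}$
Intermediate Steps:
$N = 348$ ($N = \left(-348\right) \left(-1\right) = 348$)
$S = - \frac{450}{407} \approx -1.1057$
$\left(S + N\right)^{2} = \left(- \frac{450}{407} + 348\right)^{2} = \left(\frac{141186}{407}\right)^{2} = \frac{19933486596}{165649}$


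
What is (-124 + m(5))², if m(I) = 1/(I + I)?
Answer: 1535121/100 ≈ 15351.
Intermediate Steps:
m(I) = 1/(2*I)
(-124 + m(5))² = (-124 + (½)/5)² = (-124 + (½)*(⅕))² = (-124 + ⅒)² = (-1239/10)² = 1535121/100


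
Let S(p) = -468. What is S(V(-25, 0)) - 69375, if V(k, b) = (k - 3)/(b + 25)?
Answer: -69843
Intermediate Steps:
V(k, b) = (-3 + k)/(25 + b)
S(V(-25, 0)) - 69375 = -468 - 69375 = -69843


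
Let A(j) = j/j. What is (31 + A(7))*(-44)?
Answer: -1408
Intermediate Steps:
A(j) = 1
(31 + A(7))*(-44) = (31 + 1)*(-44) = 32*(-44) = -1408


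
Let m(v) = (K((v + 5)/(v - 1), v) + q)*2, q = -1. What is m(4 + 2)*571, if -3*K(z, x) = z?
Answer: -29692/15 ≈ -1979.5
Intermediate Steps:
K(z, x) = -z/3
m(v) = -2 - 2*(5 + v)/(3*(-1 + v)) (m(v) = (-(v + 5)/(3*(v - 1)) - 1)*2 = (-(5 + v)/(3*(-1 + v)) - 1)*2 = (-1 - (5 + v)/(3*(-1 + v)))*2 = -2 - 2*(5 + v)/(3*(-1 + v)))
m(4 + 2)*571 = (4*(-1 - 2*(4 + 2))/(3*(-1 + (4 + 2))))*571 = (4*(-1 - 2*6)/(3*(-1 + 6)))*571 = ((4/3)*(-1 - 12)/5)*571 = ((4/3)*(1/5)*(-13))*571 = -52/15*571 = -29692/15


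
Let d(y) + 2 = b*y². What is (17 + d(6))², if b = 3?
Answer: 15129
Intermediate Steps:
d(y) = -2 + 3*y²
(17 + d(6))² = (17 + (-2 + 3*6²))² = (17 + (-2 + 3*36))² = (17 + (-2 + 108))² = (17 + 106)² = 123² = 15129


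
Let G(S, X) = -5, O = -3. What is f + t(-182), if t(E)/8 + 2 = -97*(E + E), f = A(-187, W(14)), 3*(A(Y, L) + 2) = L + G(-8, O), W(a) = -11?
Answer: 847322/3 ≈ 2.8244e+5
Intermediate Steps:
A(Y, L) = -11/3 + L/3 (A(Y, L) = -2 + (L - 5)/3 = -2 + (-5 + L)/3 = -2 + (-5/3 + L/3) = -11/3 + L/3)
f = -22/3 (f = -11/3 + (1/3)*(-11) = -11/3 - 11/3 = -22/3 ≈ -7.3333)
t(E) = -16 - 1552*E (t(E) = -16 + 8*(-97*(E + E)) = -16 + 8*(-194*E) = -16 - 1552*E)
f + t(-182) = -22/3 + (-16 - 1552*(-182)) = -22/3 + (-16 + 282464) = -22/3 + 282448 = 847322/3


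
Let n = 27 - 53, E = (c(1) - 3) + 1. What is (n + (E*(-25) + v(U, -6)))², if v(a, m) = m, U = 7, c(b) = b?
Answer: 49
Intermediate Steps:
E = -1 (E = (1 - 3) + 1 = -2 + 1 = -1)
n = -26
(n + (E*(-25) + v(U, -6)))² = (-26 + (-1*(-25) - 6))² = (-26 + (25 - 6))² = (-26 + 19)² = (-7)² = 49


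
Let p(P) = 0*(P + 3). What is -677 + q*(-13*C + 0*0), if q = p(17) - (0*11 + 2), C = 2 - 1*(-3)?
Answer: -547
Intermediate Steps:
p(P) = 0 (p(P) = 0*(3 + P) = 0)
C = 5 (C = 2 + 3 = 5)
q = -2 (q = 0 - (0*11 + 2) = 0 - (0 + 2) = 0 - 1*2 = 0 - 2 = -2)
-677 + q*(-13*C + 0*0) = -677 - 2*(-13*5 + 0*0) = -677 - 2*(-65 + 0) = -677 - 2*(-65) = -677 + 130 = -547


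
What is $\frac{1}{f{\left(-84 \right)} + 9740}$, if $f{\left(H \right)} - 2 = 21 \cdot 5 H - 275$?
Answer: $\frac{1}{647} \approx 0.0015456$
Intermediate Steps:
$f{\left(H \right)} = -273 + 105 H$ ($f{\left(H \right)} = 2 + \left(21 \cdot 5 H - 275\right) = 2 + \left(105 H - 275\right) = 2 + \left(-275 + 105 H\right) = -273 + 105 H$)
$\frac{1}{f{\left(-84 \right)} + 9740} = \frac{1}{\left(-273 + 105 \left(-84\right)\right) + 9740} = \frac{1}{\left(-273 - 8820\right) + 9740} = \frac{1}{-9093 + 9740} = \frac{1}{647}$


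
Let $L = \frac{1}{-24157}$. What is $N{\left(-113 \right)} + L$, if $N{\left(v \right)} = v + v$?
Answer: $- \frac{5459483}{24157} \approx -226.0$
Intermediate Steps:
$N{\left(v \right)} = 2 v$
$L = - \frac{1}{24157} \approx -4.1396 \cdot 10^{-5}$
$N{\left(-113 \right)} + L = 2 \left(-113\right) - \frac{1}{24157} = -226 - \frac{1}{24157} = - \frac{5459483}{24157}$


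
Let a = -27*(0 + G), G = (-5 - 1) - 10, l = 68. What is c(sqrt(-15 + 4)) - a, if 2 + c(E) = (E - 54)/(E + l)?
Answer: (-433*sqrt(11) + 29566*I)/(sqrt(11) - 68*I) ≈ -434.79 + 0.087298*I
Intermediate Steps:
G = -16 (G = -6 - 10 = -16)
a = 432 (a = -27*(0 - 16) = -27*(-16) = 432)
c(E) = -2 + (-54 + E)/(68 + E) (c(E) = -2 + (E - 54)/(E + 68) = -2 + (-54 + E)/(68 + E))
c(sqrt(-15 + 4)) - a = (-190 - sqrt(-15 + 4))/(68 + sqrt(-15 + 4)) - 1*432 = (-190 - sqrt(-11))/(68 + sqrt(-11)) - 432 = (-190 - I*sqrt(11))/(68 + I*sqrt(11)) - 432 = -432 + (-190 - I*sqrt(11))/(68 + I*sqrt(11))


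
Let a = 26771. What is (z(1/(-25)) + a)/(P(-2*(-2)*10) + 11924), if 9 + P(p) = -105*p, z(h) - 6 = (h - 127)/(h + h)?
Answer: 5673/1543 ≈ 3.6766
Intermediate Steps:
z(h) = 6 + (-127 + h)/(2*h) (z(h) = 6 + (h - 127)/(h + h) = 6 + (-127 + h)/((2*h)) = 6 + (-127 + h)*(1/(2*h)) = 6 + (-127 + h)/(2*h))
P(p) = -9 - 105*p
(z(1/(-25)) + a)/(P(-2*(-2)*10) + 11924) = ((-127 + 13/(-25))/(2*(1/(-25))) + 26771)/((-9 - 105*(-2*(-2))*10) + 11924) = ((-127 + 13*(-1/25))/(2*(-1/25)) + 26771)/((-9 - 420*10) + 11924) = ((½)*(-25)*(-127 - 13/25) + 26771)/((-9 - 105*40) + 11924) = ((½)*(-25)*(-3188/25) + 26771)/((-9 - 4200) + 11924) = (1594 + 26771)/(-4209 + 11924) = 28365/7715 = 28365*(1/7715) = 5673/1543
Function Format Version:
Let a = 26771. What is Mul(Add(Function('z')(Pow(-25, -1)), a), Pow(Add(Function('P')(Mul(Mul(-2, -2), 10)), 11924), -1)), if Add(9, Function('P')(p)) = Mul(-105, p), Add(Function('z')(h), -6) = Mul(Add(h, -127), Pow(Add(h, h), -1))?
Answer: Rational(5673, 1543) ≈ 3.6766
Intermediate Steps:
Function('z')(h) = Add(6, Mul(Rational(1, 2), Pow(h, -1), Add(-127, h))) (Function('z')(h) = Add(6, Mul(Add(h, -127), Pow(Add(h, h), -1))) = Add(6, Mul(Add(-127, h), Pow(Mul(2, h), -1))) = Add(6, Mul(Add(-127, h), Mul(Rational(1, 2), Pow(h, -1)))) = Add(6, Mul(Rational(1, 2), Pow(h, -1), Add(-127, h))))
Function('P')(p) = Add(-9, Mul(-105, p))
Mul(Add(Function('z')(Pow(-25, -1)), a), Pow(Add(Function('P')(Mul(Mul(-2, -2), 10)), 11924), -1)) = Mul(Add(Mul(Rational(1, 2), Pow(Pow(-25, -1), -1), Add(-127, Mul(13, Pow(-25, -1)))), 26771), Pow(Add(Add(-9, Mul(-105, Mul(Mul(-2, -2), 10))), 11924), -1)) = Mul(Add(Mul(Rational(1, 2), Pow(Rational(-1, 25), -1), Add(-127, Mul(13, Rational(-1, 25)))), 26771), Pow(Add(Add(-9, Mul(-105, Mul(4, 10))), 11924), -1)) = Mul(Add(Mul(Rational(1, 2), -25, Add(-127, Rational(-13, 25))), 26771), Pow(Add(Add(-9, Mul(-105, 40)), 11924), -1)) = Mul(Add(Mul(Rational(1, 2), -25, Rational(-3188, 25)), 26771), Pow(Add(Add(-9, -4200), 11924), -1)) = Mul(Add(1594, 26771), Pow(Add(-4209, 11924), -1)) = Mul(28365, Pow(7715, -1)) = Mul(28365, Rational(1, 7715)) = Rational(5673, 1543)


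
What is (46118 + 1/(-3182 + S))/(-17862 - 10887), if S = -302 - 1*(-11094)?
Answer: -350957981/218779890 ≈ -1.6042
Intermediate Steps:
S = 10792 (S = -302 + 11094 = 10792)
(46118 + 1/(-3182 + S))/(-17862 - 10887) = (46118 + 1/(-3182 + 10792))/(-17862 - 10887) = (46118 + 1/7610)/(-28749) = (46118 + 1/7610)*(-1/28749) = (350957981/7610)*(-1/28749) = -350957981/218779890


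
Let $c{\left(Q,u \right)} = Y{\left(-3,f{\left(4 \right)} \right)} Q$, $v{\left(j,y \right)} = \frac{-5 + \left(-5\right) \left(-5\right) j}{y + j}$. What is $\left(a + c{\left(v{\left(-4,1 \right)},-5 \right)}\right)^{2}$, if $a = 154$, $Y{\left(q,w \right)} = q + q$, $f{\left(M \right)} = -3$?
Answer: $3136$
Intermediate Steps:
$Y{\left(q,w \right)} = 2 q$
$v{\left(j,y \right)} = \frac{-5 + 25 j}{j + y}$
$c{\left(Q,u \right)} = - 6 Q$ ($c{\left(Q,u \right)} = 2 \left(-3\right) Q = - 6 Q$)
$\left(a + c{\left(v{\left(-4,1 \right)},-5 \right)}\right)^{2} = \left(154 - 6 \frac{5 \left(-1 + 5 \left(-4\right)\right)}{-4 + 1}\right)^{2} = \left(154 - 6 \frac{5 \left(-1 - 20\right)}{-3}\right)^{2} = \left(154 - 6 \cdot 5 \left(- \frac{1}{3}\right) \left(-21\right)\right)^{2} = \left(154 - 210\right)^{2} = \left(-56\right)^{2} = 3136$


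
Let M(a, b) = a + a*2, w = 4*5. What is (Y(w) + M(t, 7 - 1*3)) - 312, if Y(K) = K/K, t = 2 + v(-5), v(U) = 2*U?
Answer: -335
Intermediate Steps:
w = 20
t = -8 (t = 2 + 2*(-5) = 2 - 10 = -8)
Y(K) = 1
M(a, b) = 3*a (M(a, b) = a + 2*a = 3*a)
(Y(w) + M(t, 7 - 1*3)) - 312 = (1 + 3*(-8)) - 312 = (1 - 24) - 312 = -23 - 312 = -335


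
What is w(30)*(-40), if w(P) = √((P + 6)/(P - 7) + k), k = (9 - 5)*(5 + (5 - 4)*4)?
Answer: -480*√138/23 ≈ -245.16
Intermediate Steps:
k = 36 (k = 4*(5 + 1*4) = 4*(5 + 4) = 4*9 = 36)
w(P) = √(36 + (6 + P)/(-7 + P)) (w(P) = √((P + 6)/(P - 7) + 36) = √((6 + P)/(-7 + P) + 36) = √(36 + (6 + P)/(-7 + P)))
w(30)*(-40) = √((-246 + 37*30)/(-7 + 30))*(-40) = √((-246 + 1110)/23)*(-40) = √((1/23)*864)*(-40) = √(864/23)*(-40) = (12*√138/23)*(-40) = -480*√138/23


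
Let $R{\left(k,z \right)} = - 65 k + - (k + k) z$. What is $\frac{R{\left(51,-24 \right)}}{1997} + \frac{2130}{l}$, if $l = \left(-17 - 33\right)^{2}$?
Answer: $\frac{208611}{499250} \approx 0.41785$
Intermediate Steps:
$l = 2500$ ($l = \left(-50\right)^{2} = 2500$)
$R{\left(k,z \right)} = - 65 k - 2 k z$ ($R{\left(k,z \right)} = - 65 k + - 2 k z = - 65 k - 2 k z$)
$\frac{R{\left(51,-24 \right)}}{1997} + \frac{2130}{l} = \frac{\left(-1\right) 51 \left(65 + 2 \left(-24\right)\right)}{1997} + \frac{2130}{2500} = \left(-1\right) 51 \left(65 - 48\right) \frac{1}{1997} + 2130 \cdot \frac{1}{2500} = \left(-1\right) 51 \cdot 17 \cdot \frac{1}{1997} + \frac{213}{250} = \left(-867\right) \frac{1}{1997} + \frac{213}{250} = - \frac{867}{1997} + \frac{213}{250} = \frac{208611}{499250}$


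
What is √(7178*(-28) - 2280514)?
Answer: 3*I*√275722 ≈ 1575.3*I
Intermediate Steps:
√(7178*(-28) - 2280514) = √(-200984 - 2280514) = √(-2481498) = 3*I*√275722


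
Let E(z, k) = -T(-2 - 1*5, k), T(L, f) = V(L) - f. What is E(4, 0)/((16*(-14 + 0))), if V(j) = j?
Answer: -1/32 ≈ -0.031250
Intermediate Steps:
T(L, f) = L - f
E(z, k) = 7 + k (E(z, k) = -((-2 - 1*5) - k) = -((-2 - 5) - k) = -(-7 - k) = 7 + k)
E(4, 0)/((16*(-14 + 0))) = (7 + 0)/((16*(-14 + 0))) = 7/((16*(-14))) = 7/(-224) = 7*(-1/224) = -1/32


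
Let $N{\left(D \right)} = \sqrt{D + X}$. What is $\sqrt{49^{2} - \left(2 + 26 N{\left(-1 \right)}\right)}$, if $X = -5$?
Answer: $\sqrt{2399 - 26 i \sqrt{6}} \approx 48.984 - 0.6501 i$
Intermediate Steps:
$N{\left(D \right)} = \sqrt{-5 + D}$ ($N{\left(D \right)} = \sqrt{D - 5} = \sqrt{-5 + D}$)
$\sqrt{49^{2} - \left(2 + 26 N{\left(-1 \right)}\right)} = \sqrt{49^{2} - \left(2 + 26 \sqrt{-5 - 1}\right)} = \sqrt{2401 - \left(2 + 26 \sqrt{-6}\right)} = \sqrt{2401 - \left(2 + 26 i \sqrt{6}\right)} = \sqrt{2399 - 26 i \sqrt{6}}$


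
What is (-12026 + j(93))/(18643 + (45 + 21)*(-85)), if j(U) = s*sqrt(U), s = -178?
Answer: -12026/13033 - 178*sqrt(93)/13033 ≈ -1.0544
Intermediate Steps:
j(U) = -178*sqrt(U)
(-12026 + j(93))/(18643 + (45 + 21)*(-85)) = (-12026 - 178*sqrt(93))/(18643 + (45 + 21)*(-85)) = (-12026 - 178*sqrt(93))/(18643 + 66*(-85)) = (-12026 - 178*sqrt(93))/(18643 - 5610) = (-12026 - 178*sqrt(93))/13033 = (-12026 - 178*sqrt(93))*(1/13033) = -12026/13033 - 178*sqrt(93)/13033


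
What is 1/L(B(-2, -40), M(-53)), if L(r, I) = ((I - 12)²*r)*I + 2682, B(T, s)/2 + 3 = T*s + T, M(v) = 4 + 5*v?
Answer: -1/2917807668 ≈ -3.4272e-10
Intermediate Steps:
B(T, s) = -6 + 2*T + 2*T*s (B(T, s) = -6 + 2*(T*s + T) = -6 + 2*(T + T*s) = -6 + (2*T + 2*T*s) = -6 + 2*T + 2*T*s)
L(r, I) = 2682 + I*r*(-12 + I)² (L(r, I) = ((-12 + I)²*r)*I + 2682 = (r*(-12 + I)²)*I + 2682 = I*r*(-12 + I)² + 2682 = 2682 + I*r*(-12 + I)²)
1/L(B(-2, -40), M(-53)) = 1/(2682 + (4 + 5*(-53))*(-6 + 2*(-2) + 2*(-2)*(-40))*(-12 + (4 + 5*(-53)))²) = 1/(2682 + (4 - 265)*(-6 - 4 + 160)*(-12 + (4 - 265))²) = 1/(2682 - 261*150*(-12 - 261)²) = 1/(2682 - 261*150*(-273)²) = 1/(2682 - 261*150*74529) = 1/(2682 - 2917810350) = 1/(-2917807668) = -1/2917807668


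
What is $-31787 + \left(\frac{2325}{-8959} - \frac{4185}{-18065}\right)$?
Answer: $- \frac{33190647641}{1044157} \approx -31787.0$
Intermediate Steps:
$-31787 + \left(\frac{2325}{-8959} - \frac{4185}{-18065}\right) = -31787 + \left(2325 \left(- \frac{1}{8959}\right) - - \frac{837}{3613}\right) = -31787 + \left(- \frac{75}{289} + \frac{837}{3613}\right) = -31787 - \frac{29082}{1044157} = - \frac{33190647641}{1044157}$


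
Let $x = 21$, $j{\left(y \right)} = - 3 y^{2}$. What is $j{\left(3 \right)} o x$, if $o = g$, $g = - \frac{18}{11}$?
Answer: $\frac{10206}{11} \approx 927.82$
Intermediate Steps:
$g = - \frac{18}{11}$ ($g = \left(-18\right) \frac{1}{11} = - \frac{18}{11} \approx -1.6364$)
$o = - \frac{18}{11} \approx -1.6364$
$j{\left(3 \right)} o x = - 3 \cdot 3^{2} \left(- \frac{18}{11}\right) 21 = \left(-3\right) 9 \left(- \frac{18}{11}\right) 21 = \left(-27\right) \left(- \frac{18}{11}\right) 21 = \frac{486}{11} \cdot 21 = \frac{10206}{11}$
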